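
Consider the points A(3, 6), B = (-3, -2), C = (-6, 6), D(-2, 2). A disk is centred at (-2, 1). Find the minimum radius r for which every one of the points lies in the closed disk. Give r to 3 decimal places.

The required radius is the distance from (-2, 1) to the farthest point.
Squared distances: 50, 10, 41, 1.
Maximum is 50, attained at A.
r = √50 ≈ 7.071.

7.071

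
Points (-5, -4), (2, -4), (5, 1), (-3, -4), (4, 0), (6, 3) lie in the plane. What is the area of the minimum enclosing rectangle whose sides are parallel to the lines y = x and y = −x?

In coordinates u = x + y, v = x − y the rectangle is axis-aligned; the map (x,y)→(u,v) scales areas by 2.
u-values: -9, -2, 6, -7, 4, 9; range = 9 − (-9) = 18.
v-values: -1, 6, 4, 1, 4, 3; range = 6 − (-1) = 7.
Area = (18 × 7) / 2 = 63.

63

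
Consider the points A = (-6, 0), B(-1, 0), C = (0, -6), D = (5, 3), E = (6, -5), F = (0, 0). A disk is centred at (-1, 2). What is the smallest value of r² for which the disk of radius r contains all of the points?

The required radius is the distance from (-1, 2) to the farthest point.
Squared distances: 29, 4, 65, 37, 98, 5.
Maximum is 98, attained at E.

98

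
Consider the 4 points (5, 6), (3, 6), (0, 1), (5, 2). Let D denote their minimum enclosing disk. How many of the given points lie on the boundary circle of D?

The minimum enclosing circle of a finite set is fixed by two of the points (as a diameter) or three (as a circumcircle).
The farthest pair is (5, 6)–(0, 1) with squared distance 50. The circle on this segment as diameter has centre (2.5, 3.5) and r² = 50/4 = 12.5.
Check (3, 6): distance² to centre = 6.5 ≤ 12.5, so it lies inside.
All remaining points lie in this disk, and no smaller disk contains both endpoints, so this is the minimum enclosing circle.
The points at distance exactly r from the centre are (5, 6), (0, 1) — 2 points.

2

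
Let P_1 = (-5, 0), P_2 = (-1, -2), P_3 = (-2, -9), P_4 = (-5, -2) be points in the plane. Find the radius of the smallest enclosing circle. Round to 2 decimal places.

A smallest enclosing disk is always determined by at most three of the input points on its boundary.
The farthest pair is P_1–P_3 with squared distance 90. The circle on this segment as diameter has centre (-3.5, -4.5) and r² = 90/4 = 22.5.
Check P_2: distance² to centre = 12.5 ≤ 22.5, so it lies inside.
All remaining points lie in this disk, and no smaller disk contains both endpoints, so this is the minimum enclosing circle.
r = √(22.5) ≈ 4.74.

4.74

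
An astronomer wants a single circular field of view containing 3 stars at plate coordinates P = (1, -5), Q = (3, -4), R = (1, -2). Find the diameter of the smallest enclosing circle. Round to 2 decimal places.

3.16

Side lengths²: PQ² = 5, PR² = 9, QR² = 8.
Since PR² = 9 < 8 + 5 = 13, the triangle is acute, so the smallest enclosing circle is the circumcircle.
Circumcentre = (1.5, -3.5), r² = 2.5.
Diameter = 2r = 2√(2.5) ≈ 3.16.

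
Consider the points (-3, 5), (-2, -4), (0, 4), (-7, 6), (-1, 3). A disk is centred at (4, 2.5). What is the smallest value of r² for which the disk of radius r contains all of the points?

133.25

The required radius is the distance from (4, 2.5) to the farthest point.
Squared distances: 55.25, 78.25, 18.25, 133.25, 25.25.
Maximum is 133.25, attained at (-7, 6).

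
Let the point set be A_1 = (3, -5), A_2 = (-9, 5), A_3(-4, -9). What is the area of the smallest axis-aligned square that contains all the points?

196

The bounding box has width 12 and height 14.
An axis-aligned square enclosing the set must have side ≥ max(width, height).
So the minimum side is max(12, 14) = 14.
Area = 14² = 196.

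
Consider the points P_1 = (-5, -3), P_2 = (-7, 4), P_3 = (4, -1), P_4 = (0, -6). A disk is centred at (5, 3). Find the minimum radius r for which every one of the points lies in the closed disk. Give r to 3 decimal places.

The required radius is the distance from (5, 3) to the farthest point.
Squared distances: 136, 145, 17, 106.
Maximum is 145, attained at P_2.
r = √145 ≈ 12.042.

12.042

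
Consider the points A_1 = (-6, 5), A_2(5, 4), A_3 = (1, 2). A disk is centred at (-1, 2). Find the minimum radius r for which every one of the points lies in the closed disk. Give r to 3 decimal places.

6.325

The required radius is the distance from (-1, 2) to the farthest point.
Squared distances: 34, 40, 4.
Maximum is 40, attained at A_2.
r = √40 ≈ 6.325.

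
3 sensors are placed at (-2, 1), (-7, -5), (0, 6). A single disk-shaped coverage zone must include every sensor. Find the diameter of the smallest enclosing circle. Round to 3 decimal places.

Call the three points A, B, C in the order given.
Side lengths²: AB² = 61, AC² = 29, BC² = 170.
Since BC² = 170 ≥ 61 + 29 = 90, the angle opposite BC is not acute, so the smallest enclosing circle has BC as diameter.
Centre = midpoint of BC = (-3.5, 0.5), r² = 170/4 = 42.5.
Diameter = 2r = 2√(42.5) ≈ 13.038.

13.038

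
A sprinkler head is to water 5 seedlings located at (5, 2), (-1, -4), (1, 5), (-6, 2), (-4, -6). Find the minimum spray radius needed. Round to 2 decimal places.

By Welzl's lemma the MEC is supported by two points (diametrically opposite) or three points (on a circumcircle).
The minimum enclosing circle is determined by three boundary points: (5, 2), (-6, 2), (-4, -6).
Their circumcentre is (-0.5, -0.875) with r² = 38.515625.
The farthest remaining point (1, 5) is at distance² 36.765625 ≤ 38.515625.
r = √(38.515625) ≈ 6.21.

6.21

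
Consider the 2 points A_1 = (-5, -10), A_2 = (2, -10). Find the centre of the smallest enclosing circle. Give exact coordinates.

The smallest circle enclosing two points has them as diameter endpoints.
Centre = midpoint = (-1.5, -10); r² = |A_1A_2|²/4 = 49/4 = 12.25.
Centre = (-1.5, -10).

(-1.5, -10)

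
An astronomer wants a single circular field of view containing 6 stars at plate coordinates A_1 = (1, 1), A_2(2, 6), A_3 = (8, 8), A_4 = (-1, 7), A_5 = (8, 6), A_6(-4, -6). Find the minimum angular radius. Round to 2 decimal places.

The farthest pair is A_3–A_6 with squared distance 340. The circle on this segment as diameter has centre (2, 1) and r² = 340/4 = 85.
Check A_1: distance² to centre = 1 ≤ 85, so it lies inside.
All remaining points lie in this disk, and no smaller disk contains both endpoints, so this is the minimum enclosing circle.
r = √85 ≈ 9.22.

9.22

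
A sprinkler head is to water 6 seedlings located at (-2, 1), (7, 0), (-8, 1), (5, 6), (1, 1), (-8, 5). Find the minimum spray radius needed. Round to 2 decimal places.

The minimum enclosing circle of a finite set is fixed by two of the points (as a diameter) or three (as a circumcircle).
The farthest pair is (7, 0)–(-8, 5) with squared distance 250. The circle on this segment as diameter has centre (-0.5, 2.5) and r² = 250/4 = 62.5.
Check (-2, 1): distance² to centre = 4.5 ≤ 62.5, so it lies inside.
All remaining points lie in this disk, and no smaller disk contains both endpoints, so this is the minimum enclosing circle.
r = √(62.5) ≈ 7.91.

7.91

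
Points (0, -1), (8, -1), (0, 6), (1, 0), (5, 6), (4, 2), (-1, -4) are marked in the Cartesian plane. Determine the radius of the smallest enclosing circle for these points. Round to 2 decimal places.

5.85

A smallest enclosing disk is always determined by at most three of the input points on its boundary.
The minimum enclosing circle is determined by three boundary points: (8, -1), (5, 6), (-1, -4).
Their circumcentre is (29/12, 0.75) with r² = 2465/72.
The farthest remaining point (0, 6) is at distance² 2405/72 ≤ 2465/72.
r = √(2465/72) ≈ 5.85.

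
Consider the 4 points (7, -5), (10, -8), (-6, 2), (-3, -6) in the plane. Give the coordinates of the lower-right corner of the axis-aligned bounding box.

x-range [-6, 10], y-range [-8, 2].
The lower-right corner is (10, -8).

(10, -8)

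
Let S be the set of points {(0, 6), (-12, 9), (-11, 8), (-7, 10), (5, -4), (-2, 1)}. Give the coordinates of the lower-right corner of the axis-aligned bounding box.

x-range [-12, 5], y-range [-4, 10].
The lower-right corner is (5, -4).

(5, -4)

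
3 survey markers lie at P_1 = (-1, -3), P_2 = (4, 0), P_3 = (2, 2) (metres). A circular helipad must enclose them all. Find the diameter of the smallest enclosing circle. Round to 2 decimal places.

6.01

Side lengths²: P_1P_2² = 34, P_1P_3² = 34, P_2P_3² = 8.
Since P_1P_3² = 34 < 34 + 8 = 42, the triangle is acute, so the smallest enclosing circle is the circumcircle.
Circumcentre = (1.125, -0.875), r² = 9.03125.
Diameter = 2r = 2√(9.03125) ≈ 6.01.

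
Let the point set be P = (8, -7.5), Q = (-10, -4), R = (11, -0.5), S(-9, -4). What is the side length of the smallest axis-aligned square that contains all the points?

The bounding box has width 21 and height 7.
An axis-aligned square enclosing the set must have side ≥ max(width, height).
So the minimum side is max(21, 7) = 21.

21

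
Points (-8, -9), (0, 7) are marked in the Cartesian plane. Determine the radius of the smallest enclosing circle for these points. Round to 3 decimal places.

The smallest circle enclosing two points has them as diameter endpoints.
Centre = midpoint = (-4, -1); r² = |(-8, -9)−(0, 7)|²/4 = 320/4 = 80.
r = √80 ≈ 8.944.

8.944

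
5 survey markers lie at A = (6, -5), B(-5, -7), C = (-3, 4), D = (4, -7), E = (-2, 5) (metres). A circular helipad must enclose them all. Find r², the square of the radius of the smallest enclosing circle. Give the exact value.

87125/1764

A smallest enclosing disk is always determined by at most three of the input points on its boundary.
The minimum enclosing circle is determined by three boundary points: A, B, E.
Their circumcentre is (-11/42, -38/21) with r² = 87125/1764.
The farthest remaining point D is at distance² 79565/1764 ≤ 87125/1764.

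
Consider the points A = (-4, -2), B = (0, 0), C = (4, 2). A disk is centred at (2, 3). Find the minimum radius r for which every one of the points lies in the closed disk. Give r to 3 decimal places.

7.810

The required radius is the distance from (2, 3) to the farthest point.
Squared distances: 61, 13, 5.
Maximum is 61, attained at A.
r = √61 ≈ 7.810.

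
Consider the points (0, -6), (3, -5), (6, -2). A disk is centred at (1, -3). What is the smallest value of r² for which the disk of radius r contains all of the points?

26

The required radius is the distance from (1, -3) to the farthest point.
Squared distances: 10, 8, 26.
Maximum is 26, attained at (6, -2).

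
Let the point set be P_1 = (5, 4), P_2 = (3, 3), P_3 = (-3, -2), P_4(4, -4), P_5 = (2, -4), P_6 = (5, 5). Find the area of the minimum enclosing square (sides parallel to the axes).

81

The bounding box has width 8 and height 9.
An axis-aligned square enclosing the set must have side ≥ max(width, height).
So the minimum side is max(8, 9) = 9.
Area = 9² = 81.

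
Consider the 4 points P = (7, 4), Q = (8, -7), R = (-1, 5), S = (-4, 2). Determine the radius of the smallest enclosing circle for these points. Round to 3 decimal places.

The minimum enclosing circle is determined by three boundary points: Q, R, S.
Their circumcentre is (37/14, -23/14) with r² = 5625/98.
The farthest remaining point P is at distance² 4981/98 ≤ 5625/98.
r = √(5625/98) ≈ 7.576.

7.576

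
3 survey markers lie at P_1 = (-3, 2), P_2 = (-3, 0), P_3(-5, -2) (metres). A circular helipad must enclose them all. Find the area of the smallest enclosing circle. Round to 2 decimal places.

15.71

Side lengths²: P_1P_2² = 4, P_1P_3² = 20, P_2P_3² = 8.
Since P_1P_3² = 20 ≥ 8 + 4 = 12, the angle opposite P_1P_3 is not acute, so the smallest enclosing circle has P_1P_3 as diameter.
Centre = midpoint of P_1P_3 = (-4, 0), r² = 20/4 = 5.
Area = π·r² = π·5 ≈ 15.71.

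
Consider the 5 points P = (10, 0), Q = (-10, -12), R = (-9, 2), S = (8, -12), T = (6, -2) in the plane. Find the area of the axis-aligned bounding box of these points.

x ranges over [-10, 10], width 20.
y ranges over [-12, 2], height 14.
Area = 20 × 14 = 280.

280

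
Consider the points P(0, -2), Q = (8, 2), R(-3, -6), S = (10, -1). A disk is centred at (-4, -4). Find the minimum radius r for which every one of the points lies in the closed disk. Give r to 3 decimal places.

14.318

The required radius is the distance from (-4, -4) to the farthest point.
Squared distances: 20, 180, 5, 205.
Maximum is 205, attained at S.
r = √205 ≈ 14.318.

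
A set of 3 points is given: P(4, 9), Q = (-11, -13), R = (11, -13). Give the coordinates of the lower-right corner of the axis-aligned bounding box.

x-range [-11, 11], y-range [-13, 9].
The lower-right corner is (11, -13).

(11, -13)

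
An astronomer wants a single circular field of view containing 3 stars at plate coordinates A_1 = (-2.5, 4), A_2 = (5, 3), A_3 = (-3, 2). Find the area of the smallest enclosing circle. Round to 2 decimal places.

Side lengths²: A_1A_2² = 57.25, A_1A_3² = 4.25, A_2A_3² = 65.
Since A_2A_3² = 65 ≥ 57.25 + 4.25 = 61.5, the angle opposite A_2A_3 is not acute, so the smallest enclosing circle has A_2A_3 as diameter.
Centre = midpoint of A_2A_3 = (1, 2.5), r² = 65/4 = 16.25.
Area = π·r² = π·16.25 ≈ 51.05.

51.05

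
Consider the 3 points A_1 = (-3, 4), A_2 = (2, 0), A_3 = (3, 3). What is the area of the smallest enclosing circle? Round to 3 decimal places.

33.004

Side lengths²: A_1A_2² = 41, A_1A_3² = 37, A_2A_3² = 10.
Since A_1A_2² = 41 < 37 + 10 = 47, the triangle is acute, so the smallest enclosing circle is the circumcircle.
Circumcentre = (-7/38, 91/38), r² = 7585/722.
Area = π·r² = π·7585/722 ≈ 33.004.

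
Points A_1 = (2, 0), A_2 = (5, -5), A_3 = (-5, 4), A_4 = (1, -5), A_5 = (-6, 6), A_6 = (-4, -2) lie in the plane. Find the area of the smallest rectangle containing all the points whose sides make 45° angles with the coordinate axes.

88

In coordinates u = x + y, v = x − y the rectangle is axis-aligned; the map (x,y)→(u,v) scales areas by 2.
u-values: 2, 0, -1, -4, 0, -6; range = 2 − (-6) = 8.
v-values: 2, 10, -9, 6, -12, -2; range = 10 − (-12) = 22.
Area = (8 × 22) / 2 = 88.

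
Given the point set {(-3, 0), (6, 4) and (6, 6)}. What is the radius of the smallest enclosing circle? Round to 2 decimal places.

5.41

Call the three points A, B, C in the order given.
Side lengths²: AB² = 97, AC² = 117, BC² = 4.
Since AC² = 117 ≥ 97 + 4 = 101, the angle opposite AC is not acute, so the smallest enclosing circle has AC as diameter.
Centre = midpoint of AC = (1.5, 3), r² = 117/4 = 29.25.
r = √(29.25) ≈ 5.41.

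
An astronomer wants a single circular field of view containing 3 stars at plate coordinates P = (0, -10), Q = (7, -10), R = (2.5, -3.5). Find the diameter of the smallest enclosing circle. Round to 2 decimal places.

8.47

Side lengths²: PQ² = 49, PR² = 48.5, QR² = 62.5.
Since QR² = 62.5 < 49 + 48.5 = 97.5, the triangle is acute, so the smallest enclosing circle is the circumcircle.
Circumcentre = (3.5, -99/13), r² = 12125/676.
Diameter = 2r = 2√(12125/676) ≈ 8.47.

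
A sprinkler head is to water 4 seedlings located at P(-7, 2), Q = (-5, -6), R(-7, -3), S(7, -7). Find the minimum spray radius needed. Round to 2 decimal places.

The farthest pair is P–S with squared distance 277. The circle on this segment as diameter has centre (0, -2.5) and r² = 277/4 = 69.25.
Check Q: distance² to centre = 37.25 ≤ 69.25, so it lies inside.
All remaining points lie in this disk, and no smaller disk contains both endpoints, so this is the minimum enclosing circle.
r = √(69.25) ≈ 8.32.

8.32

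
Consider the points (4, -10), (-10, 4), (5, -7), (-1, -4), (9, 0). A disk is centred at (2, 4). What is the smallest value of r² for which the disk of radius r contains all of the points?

200

The required radius is the distance from (2, 4) to the farthest point.
Squared distances: 200, 144, 130, 73, 65.
Maximum is 200, attained at (4, -10).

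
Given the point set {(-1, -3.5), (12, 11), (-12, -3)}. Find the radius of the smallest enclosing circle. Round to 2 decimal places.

13.89

Call the three points A, B, C in the order given.
Side lengths²: AB² = 379.25, AC² = 121.25, BC² = 772.
Since BC² = 772 ≥ 379.25 + 121.25 = 500.5, the angle opposite BC is not acute, so the smallest enclosing circle has BC as diameter.
Centre = midpoint of BC = (0, 4), r² = 772/4 = 193.
r = √193 ≈ 13.89.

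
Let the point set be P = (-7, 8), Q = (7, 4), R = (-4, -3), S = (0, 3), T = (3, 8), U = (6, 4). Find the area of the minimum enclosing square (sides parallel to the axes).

The bounding box has width 14 and height 11.
An axis-aligned square enclosing the set must have side ≥ max(width, height).
So the minimum side is max(14, 11) = 14.
Area = 14² = 196.

196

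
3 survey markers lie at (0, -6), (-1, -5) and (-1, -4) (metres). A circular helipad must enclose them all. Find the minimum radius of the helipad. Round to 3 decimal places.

Call the three points A, B, C in the order given.
Side lengths²: AB² = 2, AC² = 5, BC² = 1.
Since AC² = 5 ≥ 2 + 1 = 3, the angle opposite AC is not acute, so the smallest enclosing circle has AC as diameter.
Centre = midpoint of AC = (-0.5, -5), r² = 5/4 = 1.25.
r = √(1.25) ≈ 1.118.

1.118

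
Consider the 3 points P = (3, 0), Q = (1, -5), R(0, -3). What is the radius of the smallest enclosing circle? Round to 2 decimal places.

2.69

Side lengths²: PQ² = 29, PR² = 18, QR² = 5.
Since PQ² = 29 ≥ 18 + 5 = 23, the angle opposite PQ is not acute, so the smallest enclosing circle has PQ as diameter.
Centre = midpoint of PQ = (2, -2.5), r² = 29/4 = 7.25.
r = √(7.25) ≈ 2.69.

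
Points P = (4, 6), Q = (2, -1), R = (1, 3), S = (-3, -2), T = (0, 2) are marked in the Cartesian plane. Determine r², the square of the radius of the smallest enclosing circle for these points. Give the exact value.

By Welzl's lemma the MEC is supported by two points (diametrically opposite) or three points (on a circumcircle).
The farthest pair is P–S with squared distance 113. The circle on this segment as diameter has centre (0.5, 2) and r² = 113/4 = 28.25.
Check Q: distance² to centre = 11.25 ≤ 28.25, so it lies inside.
All remaining points lie in this disk, and no smaller disk contains both endpoints, so this is the minimum enclosing circle.

28.25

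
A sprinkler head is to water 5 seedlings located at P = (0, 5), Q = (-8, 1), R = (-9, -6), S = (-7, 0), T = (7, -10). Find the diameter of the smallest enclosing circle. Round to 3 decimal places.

18.608

A smallest enclosing disk is always determined by at most three of the input points on its boundary.
The minimum enclosing circle is determined by three boundary points: P, Q, T.
Their circumcentre is (-13/37, -159/37) with r² = 118505/1369.
The farthest remaining point R is at distance² 106369/1369 ≤ 118505/1369.
Diameter = 2r = 2√(118505/1369) ≈ 18.608.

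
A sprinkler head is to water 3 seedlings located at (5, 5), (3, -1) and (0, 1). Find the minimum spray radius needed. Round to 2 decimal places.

3.32

Call the three points A, B, C in the order given.
Side lengths²: AB² = 40, AC² = 41, BC² = 13.
Since AC² = 41 < 40 + 13 = 53, the triangle is acute, so the smallest enclosing circle is the circumcircle.
Circumcentre = (67/22, 51/22), r² = 2665/242.
r = √(2665/242) ≈ 3.32.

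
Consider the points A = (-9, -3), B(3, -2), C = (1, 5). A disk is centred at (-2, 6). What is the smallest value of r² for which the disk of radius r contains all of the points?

The required radius is the distance from (-2, 6) to the farthest point.
Squared distances: 130, 89, 10.
Maximum is 130, attained at A.

130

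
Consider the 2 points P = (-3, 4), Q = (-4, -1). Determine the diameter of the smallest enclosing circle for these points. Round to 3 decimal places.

5.099

The smallest circle enclosing two points has them as diameter endpoints.
Centre = midpoint = (-3.5, 1.5); r² = |PQ|²/4 = 26/4 = 6.5.
Diameter = 2r = 2√(6.5) ≈ 5.099.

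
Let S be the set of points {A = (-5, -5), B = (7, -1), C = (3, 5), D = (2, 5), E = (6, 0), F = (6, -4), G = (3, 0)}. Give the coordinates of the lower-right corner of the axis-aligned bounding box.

x-range [-5, 7], y-range [-5, 5].
The lower-right corner is (7, -5).

(7, -5)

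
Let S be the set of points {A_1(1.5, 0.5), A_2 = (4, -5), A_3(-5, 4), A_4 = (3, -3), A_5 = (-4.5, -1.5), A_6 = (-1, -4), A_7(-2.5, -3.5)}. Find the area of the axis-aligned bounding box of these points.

81

x ranges over [-5, 4], width 9.
y ranges over [-5, 4], height 9.
Area = 9 × 9 = 81.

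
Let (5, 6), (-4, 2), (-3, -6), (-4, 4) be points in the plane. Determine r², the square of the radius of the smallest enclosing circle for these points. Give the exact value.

By Welzl's lemma the MEC is supported by two points (diametrically opposite) or three points (on a circumcircle).
The farthest pair is (5, 6)–(-3, -6) with squared distance 208. The circle on this segment as diameter has centre (1, 0) and r² = 208/4 = 52.
Check (-4, 2): distance² to centre = 29 ≤ 52, so it lies inside.
All remaining points lie in this disk, and no smaller disk contains both endpoints, so this is the minimum enclosing circle.

52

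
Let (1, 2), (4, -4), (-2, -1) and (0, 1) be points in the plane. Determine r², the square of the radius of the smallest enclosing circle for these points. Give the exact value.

12.5

The minimum enclosing circle of a finite set is fixed by two of the points (as a diameter) or three (as a circumcircle).
The minimum enclosing circle is determined by three boundary points: (1, 2), (4, -4), (-2, -1).
Their circumcentre is (1.5, -1.5) with r² = 12.5.
The farthest remaining point (0, 1) is at distance² 8.5 ≤ 12.5.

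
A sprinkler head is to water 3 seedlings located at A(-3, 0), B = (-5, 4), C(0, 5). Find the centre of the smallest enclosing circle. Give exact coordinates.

(-24/11, 32/11)

Side lengths²: AB² = 20, AC² = 34, BC² = 26.
Since AC² = 34 < 26 + 20 = 46, the triangle is acute, so the smallest enclosing circle is the circumcircle.
Circumcentre = (-24/11, 32/11), r² = 1105/121.
Centre = (-24/11, 32/11).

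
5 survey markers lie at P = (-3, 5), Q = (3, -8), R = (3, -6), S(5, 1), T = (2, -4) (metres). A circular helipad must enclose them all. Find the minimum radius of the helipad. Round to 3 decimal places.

7.159

By Welzl's lemma the MEC is supported by two points (diametrically opposite) or three points (on a circumcircle).
The farthest pair is P–Q with squared distance 205. The circle on this segment as diameter has centre (0, -1.5) and r² = 205/4 = 51.25.
Check R: distance² to centre = 29.25 ≤ 51.25, so it lies inside.
All remaining points lie in this disk, and no smaller disk contains both endpoints, so this is the minimum enclosing circle.
r = √(51.25) ≈ 7.159.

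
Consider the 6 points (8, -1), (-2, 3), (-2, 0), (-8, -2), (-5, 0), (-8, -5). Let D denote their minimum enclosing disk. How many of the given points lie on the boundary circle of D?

The farthest pair is (8, -1)–(-8, -5) with squared distance 272. The circle on this segment as diameter has centre (0, -3) and r² = 272/4 = 68.
Check (-2, 3): distance² to centre = 40 ≤ 68, so it lies inside.
All remaining points lie in this disk, and no smaller disk contains both endpoints, so this is the minimum enclosing circle.
The points at distance exactly r from the centre are (8, -1), (-8, -5) — 2 points.

2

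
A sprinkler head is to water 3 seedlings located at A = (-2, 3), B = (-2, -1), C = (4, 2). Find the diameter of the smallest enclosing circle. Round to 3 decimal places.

Side lengths²: AB² = 16, AC² = 37, BC² = 45.
Since BC² = 45 < 37 + 16 = 53, the triangle is acute, so the smallest enclosing circle is the circumcircle.
Circumcentre = (0.75, 1), r² = 11.5625.
Diameter = 2r = 2√(11.5625) ≈ 6.801.

6.801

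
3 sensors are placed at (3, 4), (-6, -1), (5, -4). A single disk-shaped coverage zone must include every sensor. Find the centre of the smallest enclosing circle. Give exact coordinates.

Call the three points A, B, C in the order given.
Side lengths²: AB² = 106, AC² = 68, BC² = 130.
Since BC² = 130 < 106 + 68 = 174, the triangle is acute, so the smallest enclosing circle is the circumcircle.
Circumcentre = (-4/41, -42/41), r² = 58565/1681.
Centre = (-4/41, -42/41).

(-4/41, -42/41)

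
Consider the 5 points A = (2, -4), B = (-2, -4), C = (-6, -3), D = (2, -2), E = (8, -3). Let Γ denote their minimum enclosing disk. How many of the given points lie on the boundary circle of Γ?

The farthest pair is C–E with squared distance 196. The circle on this segment as diameter has centre (1, -3) and r² = 196/4 = 49.
Check A: distance² to centre = 2 ≤ 49, so it lies inside.
All remaining points lie in this disk, and no smaller disk contains both endpoints, so this is the minimum enclosing circle.
The points at distance exactly r from the centre are C, E — 2 points.

2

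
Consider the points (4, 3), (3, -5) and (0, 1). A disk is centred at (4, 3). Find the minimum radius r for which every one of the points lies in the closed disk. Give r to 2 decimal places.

The required radius is the distance from (4, 3) to the farthest point.
Squared distances: 0, 65, 20.
Maximum is 65, attained at (3, -5).
r = √65 ≈ 8.06.

8.06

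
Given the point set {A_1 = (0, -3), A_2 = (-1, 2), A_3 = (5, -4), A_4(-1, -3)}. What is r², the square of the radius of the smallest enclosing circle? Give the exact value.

18

By Welzl's lemma the MEC is supported by two points (diametrically opposite) or three points (on a circumcircle).
The farthest pair is A_2–A_3 with squared distance 72. The circle on this segment as diameter has centre (2, -1) and r² = 72/4 = 18.
Check A_1: distance² to centre = 8 ≤ 18, so it lies inside.
All remaining points lie in this disk, and no smaller disk contains both endpoints, so this is the minimum enclosing circle.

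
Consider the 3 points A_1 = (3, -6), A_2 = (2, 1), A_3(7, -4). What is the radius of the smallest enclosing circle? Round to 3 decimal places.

Side lengths²: A_1A_2² = 50, A_1A_3² = 20, A_2A_3² = 50.
Since A_2A_3² = 50 < 50 + 20 = 70, the triangle is acute, so the smallest enclosing circle is the circumcircle.
Circumcentre = (11/3, -7/3), r² = 125/9.
r = √(125/9) ≈ 3.727.

3.727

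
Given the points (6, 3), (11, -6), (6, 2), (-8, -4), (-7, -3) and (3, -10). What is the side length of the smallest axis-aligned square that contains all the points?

The bounding box has width 19 and height 13.
An axis-aligned square enclosing the set must have side ≥ max(width, height).
So the minimum side is max(19, 13) = 19.

19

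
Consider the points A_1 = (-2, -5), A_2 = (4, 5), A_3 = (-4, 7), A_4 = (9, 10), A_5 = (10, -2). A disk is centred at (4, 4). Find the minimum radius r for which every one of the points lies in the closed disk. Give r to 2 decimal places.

10.82

The required radius is the distance from (4, 4) to the farthest point.
Squared distances: 117, 1, 73, 61, 72.
Maximum is 117, attained at A_1.
r = √117 ≈ 10.82.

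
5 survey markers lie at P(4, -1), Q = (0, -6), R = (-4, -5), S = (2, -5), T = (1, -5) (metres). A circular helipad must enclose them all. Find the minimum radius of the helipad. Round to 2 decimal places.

By Welzl's lemma the MEC is supported by two points (diametrically opposite) or three points (on a circumcircle).
The farthest pair is P–R with squared distance 80. The circle on this segment as diameter has centre (0, -3) and r² = 80/4 = 20.
Check Q: distance² to centre = 9 ≤ 20, so it lies inside.
All remaining points lie in this disk, and no smaller disk contains both endpoints, so this is the minimum enclosing circle.
r = √20 ≈ 4.47.

4.47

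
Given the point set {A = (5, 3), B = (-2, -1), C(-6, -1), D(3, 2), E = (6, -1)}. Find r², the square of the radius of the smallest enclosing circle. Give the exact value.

The minimum enclosing circle of a finite set is fixed by two of the points (as a diameter) or three (as a circumcircle).
The minimum enclosing circle is determined by three boundary points: A, C, E.
Their circumcentre is (0, -0.375) with r² = 36.390625.
The farthest remaining point D is at distance² 14.640625 ≤ 36.390625.

36.390625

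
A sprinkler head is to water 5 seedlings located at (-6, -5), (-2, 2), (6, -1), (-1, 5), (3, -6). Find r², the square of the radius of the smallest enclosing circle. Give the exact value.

A smallest enclosing disk is always determined by at most three of the input points on its boundary.
The minimum enclosing circle is determined by three boundary points: (-6, -5), (6, -1), (-1, 5).
Their circumcentre is (-0.5, -1.5) with r² = 42.5.
The farthest remaining point (3, -6) is at distance² 32.5 ≤ 42.5.

42.5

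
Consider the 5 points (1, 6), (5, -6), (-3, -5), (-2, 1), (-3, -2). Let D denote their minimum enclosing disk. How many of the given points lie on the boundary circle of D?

3

The minimum enclosing circle is determined by three boundary points: (1, 6), (5, -6), (-3, -5).
Their circumcentre is (75/46, -21/46) with r² = 44525/1058.
The farthest remaining point (-3, -2) is at distance² 25205/1058 ≤ 44525/1058.
The points at distance exactly r from the centre are (1, 6), (5, -6), (-3, -5) — 3 points.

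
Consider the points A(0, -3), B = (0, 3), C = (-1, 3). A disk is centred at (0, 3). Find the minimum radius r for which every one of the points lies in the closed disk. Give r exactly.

The required radius is the distance from (0, 3) to the farthest point.
Squared distances: 36, 0, 1.
Maximum is 36, attained at A.
r = √36 = 6.

6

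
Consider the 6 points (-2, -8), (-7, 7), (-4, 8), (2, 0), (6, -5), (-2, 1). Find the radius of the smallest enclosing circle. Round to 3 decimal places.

By Welzl's lemma the MEC is supported by two points (diametrically opposite) or three points (on a circumcircle).
The minimum enclosing circle is determined by three boundary points: (-2, -8), (-7, 7), (6, -5).
Their circumcentre is (-13/18, 41/54) with r² = 114245/1458.
The farthest remaining point (-4, 8) is at distance² 92105/1458 ≤ 114245/1458.
r = √(114245/1458) ≈ 8.852.

8.852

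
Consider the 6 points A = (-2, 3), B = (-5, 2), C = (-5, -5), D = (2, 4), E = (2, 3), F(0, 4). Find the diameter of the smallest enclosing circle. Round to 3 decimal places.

By Welzl's lemma the MEC is supported by two points (diametrically opposite) or three points (on a circumcircle).
The farthest pair is C–D with squared distance 130. The circle on this segment as diameter has centre (-1.5, -0.5) and r² = 130/4 = 32.5.
Check A: distance² to centre = 12.5 ≤ 32.5, so it lies inside.
All remaining points lie in this disk, and no smaller disk contains both endpoints, so this is the minimum enclosing circle.
Diameter = 2r = 2√(32.5) ≈ 11.402.

11.402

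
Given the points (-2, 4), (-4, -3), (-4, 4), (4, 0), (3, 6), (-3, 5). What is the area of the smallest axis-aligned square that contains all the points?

81

The bounding box has width 8 and height 9.
An axis-aligned square enclosing the set must have side ≥ max(width, height).
So the minimum side is max(8, 9) = 9.
Area = 9² = 81.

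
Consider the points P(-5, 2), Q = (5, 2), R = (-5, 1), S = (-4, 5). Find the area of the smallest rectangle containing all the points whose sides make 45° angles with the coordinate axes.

66

In coordinates u = x + y, v = x − y the rectangle is axis-aligned; the map (x,y)→(u,v) scales areas by 2.
u-values: -3, 7, -4, 1; range = 7 − (-4) = 11.
v-values: -7, 3, -6, -9; range = 3 − (-9) = 12.
Area = (11 × 12) / 2 = 66.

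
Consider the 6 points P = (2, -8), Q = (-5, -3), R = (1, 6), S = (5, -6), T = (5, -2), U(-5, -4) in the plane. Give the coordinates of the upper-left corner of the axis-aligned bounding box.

(-5, 6)

x-range [-5, 5], y-range [-8, 6].
The upper-left corner is (-5, 6).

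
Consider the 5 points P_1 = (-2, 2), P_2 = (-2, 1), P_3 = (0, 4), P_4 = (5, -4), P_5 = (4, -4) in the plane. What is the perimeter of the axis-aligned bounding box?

30

Width = max x − min x = 5 − (-2) = 7.
Height = max y − min y = 4 − (-4) = 8.
Perimeter = 2(7 + 8) = 30.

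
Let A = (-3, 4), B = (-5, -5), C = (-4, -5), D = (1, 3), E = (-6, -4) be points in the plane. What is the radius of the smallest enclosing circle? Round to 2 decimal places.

5.00

The minimum enclosing circle of a finite set is fixed by two of the points (as a diameter) or three (as a circumcircle).
The minimum enclosing circle is determined by three boundary points: A, B, D.
Their circumcentre is (-40/19, -35/38) with r² = 36125/1444.
The farthest remaining point E is at distance² 35593/1444 ≤ 36125/1444.
r = √(36125/1444) ≈ 5.00.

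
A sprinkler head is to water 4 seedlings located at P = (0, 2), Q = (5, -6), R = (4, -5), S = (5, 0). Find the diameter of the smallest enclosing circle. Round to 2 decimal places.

9.43

The farthest pair is P–Q with squared distance 89. The circle on this segment as diameter has centre (2.5, -2) and r² = 89/4 = 22.25.
Check R: distance² to centre = 11.25 ≤ 22.25, so it lies inside.
All remaining points lie in this disk, and no smaller disk contains both endpoints, so this is the minimum enclosing circle.
Diameter = 2r = 2√(22.25) ≈ 9.43.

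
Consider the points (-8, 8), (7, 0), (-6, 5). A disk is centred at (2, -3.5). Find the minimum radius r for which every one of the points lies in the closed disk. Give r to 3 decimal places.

The required radius is the distance from (2, -3.5) to the farthest point.
Squared distances: 232.25, 37.25, 136.25.
Maximum is 232.25, attained at (-8, 8).
r = √(232.25) ≈ 15.240.

15.240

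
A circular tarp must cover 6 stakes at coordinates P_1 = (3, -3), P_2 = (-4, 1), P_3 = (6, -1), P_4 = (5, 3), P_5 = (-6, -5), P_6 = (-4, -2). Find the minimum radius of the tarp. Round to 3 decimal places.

A smallest enclosing disk is always determined by at most three of the input points on its boundary.
The farthest pair is P_4–P_5 with squared distance 185. The circle on this segment as diameter has centre (-0.5, -1) and r² = 185/4 = 46.25.
Check P_1: distance² to centre = 16.25 ≤ 46.25, so it lies inside.
All remaining points lie in this disk, and no smaller disk contains both endpoints, so this is the minimum enclosing circle.
r = √(46.25) ≈ 6.801.

6.801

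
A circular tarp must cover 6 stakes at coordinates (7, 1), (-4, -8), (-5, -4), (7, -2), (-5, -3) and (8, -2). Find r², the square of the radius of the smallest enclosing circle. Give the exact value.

50.5

A smallest enclosing disk is always determined by at most three of the input points on its boundary.
The farthest pair is (7, 1)–(-4, -8) with squared distance 202. The circle on this segment as diameter has centre (1.5, -3.5) and r² = 202/4 = 50.5.
Check (-5, -4): distance² to centre = 42.5 ≤ 50.5, so it lies inside.
All remaining points lie in this disk, and no smaller disk contains both endpoints, so this is the minimum enclosing circle.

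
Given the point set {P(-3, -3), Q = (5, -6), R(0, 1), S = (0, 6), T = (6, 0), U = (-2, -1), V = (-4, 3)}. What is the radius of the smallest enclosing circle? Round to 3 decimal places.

The minimum enclosing circle is determined by three boundary points: Q, S, V.
Their circumcentre is (23/14, -5/14) with r² = 4225/98.
The farthest remaining point P is at distance² 2797/98 ≤ 4225/98.
r = √(4225/98) ≈ 6.566.

6.566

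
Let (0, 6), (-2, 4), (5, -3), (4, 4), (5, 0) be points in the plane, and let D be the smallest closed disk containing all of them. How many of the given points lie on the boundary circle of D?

By Welzl's lemma the MEC is supported by two points (diametrically opposite) or three points (on a circumcircle).
The farthest pair is (0, 6)–(5, -3) with squared distance 106. The circle on this segment as diameter has centre (2.5, 1.5) and r² = 106/4 = 26.5.
Check (-2, 4): distance² to centre = 26.5 ≤ 26.5, so it lies inside.
All remaining points lie in this disk, and no smaller disk contains both endpoints, so this is the minimum enclosing circle.
The points at distance exactly r from the centre are (0, 6), (-2, 4), (5, -3) — 3 points.

3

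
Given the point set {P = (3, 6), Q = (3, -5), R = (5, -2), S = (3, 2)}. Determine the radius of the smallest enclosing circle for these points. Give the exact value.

A smallest enclosing disk is always determined by at most three of the input points on its boundary.
The farthest pair is P–Q with squared distance 121. The circle on this segment as diameter has centre (3, 0.5) and r² = 121/4 = 30.25.
Check R: distance² to centre = 10.25 ≤ 30.25, so it lies inside.
All remaining points lie in this disk, and no smaller disk contains both endpoints, so this is the minimum enclosing circle.
r = √(30.25) = 5.5.

5.5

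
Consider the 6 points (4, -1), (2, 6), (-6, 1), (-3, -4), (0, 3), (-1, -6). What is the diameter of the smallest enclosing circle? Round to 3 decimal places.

12.393

The minimum enclosing circle is determined by three boundary points: (2, 6), (-6, 1), (-1, -6).
Their circumcentre is (7/54, 5/54) with r² = 55981/1458.
The farthest remaining point (-3, -4) is at distance² 38701/1458 ≤ 55981/1458.
Diameter = 2r = 2√(55981/1458) ≈ 12.393.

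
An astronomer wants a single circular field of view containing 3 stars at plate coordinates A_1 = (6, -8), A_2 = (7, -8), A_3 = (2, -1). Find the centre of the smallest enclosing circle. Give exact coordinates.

(4.5, -4.5)

Side lengths²: A_1A_2² = 1, A_1A_3² = 65, A_2A_3² = 74.
Since A_2A_3² = 74 ≥ 65 + 1 = 66, the angle opposite A_2A_3 is not acute, so the smallest enclosing circle has A_2A_3 as diameter.
Centre = midpoint of A_2A_3 = (4.5, -4.5), r² = 74/4 = 18.5.
Centre = (4.5, -4.5).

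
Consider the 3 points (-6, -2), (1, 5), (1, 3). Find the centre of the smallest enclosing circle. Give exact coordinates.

(-2.5, 1.5)

Call the three points A, B, C in the order given.
Side lengths²: AB² = 98, AC² = 74, BC² = 4.
Since AB² = 98 ≥ 74 + 4 = 78, the angle opposite AB is not acute, so the smallest enclosing circle has AB as diameter.
Centre = midpoint of AB = (-2.5, 1.5), r² = 98/4 = 24.5.
Centre = (-2.5, 1.5).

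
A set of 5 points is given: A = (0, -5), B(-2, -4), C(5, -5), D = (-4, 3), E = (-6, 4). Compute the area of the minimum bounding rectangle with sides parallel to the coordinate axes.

99

x ranges over [-6, 5], width 11.
y ranges over [-5, 4], height 9.
Area = 11 × 9 = 99.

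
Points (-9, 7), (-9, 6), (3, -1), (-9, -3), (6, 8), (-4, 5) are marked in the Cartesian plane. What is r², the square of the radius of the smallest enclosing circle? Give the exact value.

86.5

By Welzl's lemma the MEC is supported by two points (diametrically opposite) or three points (on a circumcircle).
The farthest pair is (-9, -3)–(6, 8) with squared distance 346. The circle on this segment as diameter has centre (-1.5, 2.5) and r² = 346/4 = 86.5.
Check (-9, 7): distance² to centre = 76.5 ≤ 86.5, so it lies inside.
All remaining points lie in this disk, and no smaller disk contains both endpoints, so this is the minimum enclosing circle.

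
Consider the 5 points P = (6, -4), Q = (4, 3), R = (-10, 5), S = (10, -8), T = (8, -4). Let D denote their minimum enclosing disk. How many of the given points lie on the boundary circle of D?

The farthest pair is R–S with squared distance 569. The circle on this segment as diameter has centre (0, -1.5) and r² = 569/4 = 142.25.
Check P: distance² to centre = 42.25 ≤ 142.25, so it lies inside.
All remaining points lie in this disk, and no smaller disk contains both endpoints, so this is the minimum enclosing circle.
The points at distance exactly r from the centre are R, S — 2 points.

2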